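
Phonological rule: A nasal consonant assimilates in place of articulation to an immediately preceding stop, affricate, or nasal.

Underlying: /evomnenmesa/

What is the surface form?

[evommennesa]

/n/ after /m/ (labial) → [m]
/m/ after /n/ (alveolar) → [n]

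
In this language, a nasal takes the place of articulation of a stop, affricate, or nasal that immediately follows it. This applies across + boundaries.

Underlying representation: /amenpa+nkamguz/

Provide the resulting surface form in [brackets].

[amempa+ŋkaŋguz]

/n/ before /p/ (labial) → [m]
/n/ before /k/ (velar) → [ŋ]
/m/ before /g/ (velar) → [ŋ]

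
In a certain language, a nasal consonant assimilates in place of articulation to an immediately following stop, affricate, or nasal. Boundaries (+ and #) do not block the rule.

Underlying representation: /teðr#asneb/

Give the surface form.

no segment meets the rule's conditions; no change.

[teðr#asneb]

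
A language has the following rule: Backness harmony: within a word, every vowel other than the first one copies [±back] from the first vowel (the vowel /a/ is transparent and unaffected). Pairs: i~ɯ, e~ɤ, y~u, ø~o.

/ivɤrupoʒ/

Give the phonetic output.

[iverypøʒ]

/ɤ/ harmonizes with /i/ ([-back]) → [e]
/u/ harmonizes with /i/ ([-back]) → [y]
/o/ harmonizes with /i/ ([-back]) → [ø]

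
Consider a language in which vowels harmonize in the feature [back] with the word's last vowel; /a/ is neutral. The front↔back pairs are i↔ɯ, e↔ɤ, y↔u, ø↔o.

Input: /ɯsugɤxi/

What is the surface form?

/ɯ/ harmonizes with /i/ ([-back]) → [i]
/u/ harmonizes with /i/ ([-back]) → [y]
/ɤ/ harmonizes with /i/ ([-back]) → [e]

[isygexi]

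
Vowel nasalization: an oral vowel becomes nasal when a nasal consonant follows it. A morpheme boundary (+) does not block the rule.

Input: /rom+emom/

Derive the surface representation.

/o/ before nasal /m/ → [õ]
/e/ before nasal /m/ → [ẽ]
/o/ before nasal /m/ → [õ]

[rõm+ẽmõm]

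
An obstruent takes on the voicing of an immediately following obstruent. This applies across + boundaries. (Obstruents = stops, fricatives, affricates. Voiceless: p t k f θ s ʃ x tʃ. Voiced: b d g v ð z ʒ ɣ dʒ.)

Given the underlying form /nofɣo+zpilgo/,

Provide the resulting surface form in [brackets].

/f/ before /ɣ/ (voiced) → [v]
/z/ before /p/ (voiceless) → [s]

[novɣo+spilgo]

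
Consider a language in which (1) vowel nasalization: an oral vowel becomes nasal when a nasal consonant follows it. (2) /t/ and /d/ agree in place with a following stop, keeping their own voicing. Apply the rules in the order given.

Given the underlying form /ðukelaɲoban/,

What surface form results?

[ðukelãɲobãn]

Rule 1: /a/ before nasal /ɲ/ → [ã]
Rule 1: /a/ before nasal /n/ → [ã]
After rule 1: ðukelãɲobãn
Rule 2: no segment meets the rule's conditions; no change.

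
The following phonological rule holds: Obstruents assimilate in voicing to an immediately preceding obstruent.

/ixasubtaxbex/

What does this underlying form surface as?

/t/ after /b/ (voiced) → [d]
/b/ after /x/ (voiceless) → [p]

[ixasubdaxpex]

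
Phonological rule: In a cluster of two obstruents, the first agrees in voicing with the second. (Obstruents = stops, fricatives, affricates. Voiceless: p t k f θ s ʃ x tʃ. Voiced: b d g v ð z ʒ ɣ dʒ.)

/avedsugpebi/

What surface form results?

[avetsukpebi]

/d/ before /s/ (voiceless) → [t]
/g/ before /p/ (voiceless) → [k]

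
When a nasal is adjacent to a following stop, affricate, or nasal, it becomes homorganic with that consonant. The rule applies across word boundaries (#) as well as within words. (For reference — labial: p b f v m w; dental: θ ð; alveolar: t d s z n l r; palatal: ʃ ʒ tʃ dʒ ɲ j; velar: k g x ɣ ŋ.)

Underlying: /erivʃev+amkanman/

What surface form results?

/m/ before /k/ (velar) → [ŋ]
/n/ before /m/ (labial) → [m]

[erivʃev+aŋkamman]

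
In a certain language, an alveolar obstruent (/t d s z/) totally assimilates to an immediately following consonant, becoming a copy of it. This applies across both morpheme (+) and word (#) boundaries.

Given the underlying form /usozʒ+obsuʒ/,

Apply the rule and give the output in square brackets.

[usoʒʒ+obsuʒ]

/z/ before /ʒ/ → [ʒ] (total assimilation)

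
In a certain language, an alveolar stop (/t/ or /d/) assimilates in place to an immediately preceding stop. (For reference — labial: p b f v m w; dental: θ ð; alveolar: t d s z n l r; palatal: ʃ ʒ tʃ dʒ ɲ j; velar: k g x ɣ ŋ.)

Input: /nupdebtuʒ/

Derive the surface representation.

[nupbebpuʒ]

/d/ after /p/ (labial) → [b]
/t/ after /b/ (labial) → [p]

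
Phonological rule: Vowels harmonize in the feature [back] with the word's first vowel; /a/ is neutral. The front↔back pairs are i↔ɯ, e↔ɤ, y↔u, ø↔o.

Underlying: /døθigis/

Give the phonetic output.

no segment meets the rule's conditions; no change.

[døθigis]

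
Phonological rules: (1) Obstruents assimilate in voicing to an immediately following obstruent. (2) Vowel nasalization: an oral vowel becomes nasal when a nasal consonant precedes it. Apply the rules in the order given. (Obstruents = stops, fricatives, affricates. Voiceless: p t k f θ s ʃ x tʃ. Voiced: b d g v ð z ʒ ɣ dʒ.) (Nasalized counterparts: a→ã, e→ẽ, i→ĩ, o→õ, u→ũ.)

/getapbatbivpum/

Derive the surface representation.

[getabbadbifpum]

Rule 1: /p/ before /b/ (voiced) → [b]
Rule 1: /t/ before /b/ (voiced) → [d]
Rule 1: /v/ before /p/ (voiceless) → [f]
After rule 1: getabbadbifpum
Rule 2: no segment meets the rule's conditions; no change.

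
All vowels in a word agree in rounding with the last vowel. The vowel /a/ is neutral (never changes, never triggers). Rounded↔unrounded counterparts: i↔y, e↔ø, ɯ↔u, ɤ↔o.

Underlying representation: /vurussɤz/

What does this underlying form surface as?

/u/ harmonizes with /ɤ/ ([-round]) → [ɯ]
/u/ harmonizes with /ɤ/ ([-round]) → [ɯ]

[vɯrɯssɤz]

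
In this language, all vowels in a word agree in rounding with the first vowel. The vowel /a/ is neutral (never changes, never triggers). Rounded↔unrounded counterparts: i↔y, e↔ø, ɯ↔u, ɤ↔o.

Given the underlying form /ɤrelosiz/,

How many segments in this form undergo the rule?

1

/o/ harmonizes with /ɤ/ ([-round]) → [ɤ]
1 segment changes.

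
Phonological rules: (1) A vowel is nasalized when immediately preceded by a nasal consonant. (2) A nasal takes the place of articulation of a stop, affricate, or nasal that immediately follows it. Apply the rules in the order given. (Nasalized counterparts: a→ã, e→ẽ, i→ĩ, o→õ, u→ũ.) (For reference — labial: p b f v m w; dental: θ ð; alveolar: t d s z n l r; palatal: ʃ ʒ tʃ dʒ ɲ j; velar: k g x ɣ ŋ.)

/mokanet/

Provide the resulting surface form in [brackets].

Rule 1: /o/ after nasal /m/ → [õ]
Rule 1: /e/ after nasal /n/ → [ẽ]
After rule 1: mõkanẽt
Rule 2: no segment meets the rule's conditions; no change.

[mõkanẽt]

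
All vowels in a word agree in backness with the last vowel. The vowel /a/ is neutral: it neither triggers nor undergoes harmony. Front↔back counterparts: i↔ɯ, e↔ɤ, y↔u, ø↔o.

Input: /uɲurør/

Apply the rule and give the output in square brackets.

/u/ harmonizes with /ø/ ([-back]) → [y]
/u/ harmonizes with /ø/ ([-back]) → [y]

[yɲyrør]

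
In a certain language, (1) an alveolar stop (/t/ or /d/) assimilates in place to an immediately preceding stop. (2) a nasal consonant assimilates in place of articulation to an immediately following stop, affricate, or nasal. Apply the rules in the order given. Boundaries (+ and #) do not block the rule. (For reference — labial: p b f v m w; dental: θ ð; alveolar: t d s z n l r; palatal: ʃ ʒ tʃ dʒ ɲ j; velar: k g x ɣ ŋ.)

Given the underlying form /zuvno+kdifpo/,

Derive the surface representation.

Rule 1: /d/ after /k/ (velar) → [g]
After rule 1: zuvno+kgifpo
Rule 2: no segment meets the rule's conditions; no change.

[zuvno+kgifpo]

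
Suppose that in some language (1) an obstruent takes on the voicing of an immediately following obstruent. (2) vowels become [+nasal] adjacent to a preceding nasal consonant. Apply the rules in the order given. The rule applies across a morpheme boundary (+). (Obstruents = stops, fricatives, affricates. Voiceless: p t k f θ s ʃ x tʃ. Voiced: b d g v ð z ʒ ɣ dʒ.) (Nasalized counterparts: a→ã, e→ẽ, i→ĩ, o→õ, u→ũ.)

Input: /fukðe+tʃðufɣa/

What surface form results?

Rule 1: /k/ before /ð/ (voiced) → [g]
Rule 1: /tʃ/ before /ð/ (voiced) → [dʒ]
Rule 1: /f/ before /ɣ/ (voiced) → [v]
After rule 1: fugðe+dʒðuvɣa
Rule 2: no segment meets the rule's conditions; no change.

[fugðe+dʒðuvɣa]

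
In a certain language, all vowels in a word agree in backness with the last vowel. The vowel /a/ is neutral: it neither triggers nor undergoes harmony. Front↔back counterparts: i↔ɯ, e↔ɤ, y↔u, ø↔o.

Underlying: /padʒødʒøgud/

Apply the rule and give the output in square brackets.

/ø/ harmonizes with /u/ ([+back]) → [o]
/ø/ harmonizes with /u/ ([+back]) → [o]

[padʒodʒogud]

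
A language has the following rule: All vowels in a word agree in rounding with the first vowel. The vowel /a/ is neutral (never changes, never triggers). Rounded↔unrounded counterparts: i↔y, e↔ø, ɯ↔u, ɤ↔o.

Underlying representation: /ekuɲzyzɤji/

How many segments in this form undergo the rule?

2

/u/ harmonizes with /e/ ([-round]) → [ɯ]
/y/ harmonizes with /e/ ([-round]) → [i]
2 segments change.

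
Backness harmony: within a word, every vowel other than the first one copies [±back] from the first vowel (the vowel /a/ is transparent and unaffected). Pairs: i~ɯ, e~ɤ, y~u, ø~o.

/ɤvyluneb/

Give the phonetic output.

/y/ harmonizes with /ɤ/ ([+back]) → [u]
/e/ harmonizes with /ɤ/ ([+back]) → [ɤ]

[ɤvulunɤb]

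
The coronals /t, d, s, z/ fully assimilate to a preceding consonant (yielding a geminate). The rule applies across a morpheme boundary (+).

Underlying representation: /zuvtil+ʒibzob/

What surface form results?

/t/ after /v/ → [v] (total assimilation)
/z/ after /b/ → [b] (total assimilation)

[zuvvil+ʒibbob]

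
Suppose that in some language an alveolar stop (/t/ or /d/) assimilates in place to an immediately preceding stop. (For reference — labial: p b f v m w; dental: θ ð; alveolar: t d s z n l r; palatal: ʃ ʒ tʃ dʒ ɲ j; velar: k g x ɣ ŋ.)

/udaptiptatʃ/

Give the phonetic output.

/t/ after /p/ (labial) → [p]
/t/ after /p/ (labial) → [p]

[udappippatʃ]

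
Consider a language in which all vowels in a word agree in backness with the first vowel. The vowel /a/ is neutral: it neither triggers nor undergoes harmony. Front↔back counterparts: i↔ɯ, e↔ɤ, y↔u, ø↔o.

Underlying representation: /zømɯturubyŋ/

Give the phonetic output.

[zømityrybyŋ]

/ɯ/ harmonizes with /ø/ ([-back]) → [i]
/u/ harmonizes with /ø/ ([-back]) → [y]
/u/ harmonizes with /ø/ ([-back]) → [y]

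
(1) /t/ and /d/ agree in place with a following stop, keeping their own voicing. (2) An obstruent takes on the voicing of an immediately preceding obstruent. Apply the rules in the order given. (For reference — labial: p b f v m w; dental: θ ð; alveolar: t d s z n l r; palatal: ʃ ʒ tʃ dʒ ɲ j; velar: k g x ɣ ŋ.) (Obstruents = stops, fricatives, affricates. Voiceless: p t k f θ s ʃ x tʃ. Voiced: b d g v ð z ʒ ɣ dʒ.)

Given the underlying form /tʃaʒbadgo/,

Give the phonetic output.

Rule 1: /d/ before /g/ (velar) → [g]
After rule 1: tʃaʒbaggo
Rule 2: no segment meets the rule's conditions; no change.

[tʃaʒbaggo]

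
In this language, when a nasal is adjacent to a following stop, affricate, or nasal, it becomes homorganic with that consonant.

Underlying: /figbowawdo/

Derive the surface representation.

[figbowawdo]

no segment meets the rule's conditions; no change.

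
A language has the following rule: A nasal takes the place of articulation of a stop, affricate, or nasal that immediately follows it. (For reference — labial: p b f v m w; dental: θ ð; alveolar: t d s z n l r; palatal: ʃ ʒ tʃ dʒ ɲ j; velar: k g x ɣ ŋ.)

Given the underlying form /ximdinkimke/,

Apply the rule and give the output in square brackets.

/m/ before /d/ (alveolar) → [n]
/n/ before /k/ (velar) → [ŋ]
/m/ before /k/ (velar) → [ŋ]

[xindiŋkiŋke]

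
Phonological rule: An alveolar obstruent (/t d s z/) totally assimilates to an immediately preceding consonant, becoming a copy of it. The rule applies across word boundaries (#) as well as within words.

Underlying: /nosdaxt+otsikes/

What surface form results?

/d/ after /s/ → [s] (total assimilation)
/t/ after /x/ → [x] (total assimilation)
/s/ after /t/ → [t] (total assimilation)

[nossaxx+ottikes]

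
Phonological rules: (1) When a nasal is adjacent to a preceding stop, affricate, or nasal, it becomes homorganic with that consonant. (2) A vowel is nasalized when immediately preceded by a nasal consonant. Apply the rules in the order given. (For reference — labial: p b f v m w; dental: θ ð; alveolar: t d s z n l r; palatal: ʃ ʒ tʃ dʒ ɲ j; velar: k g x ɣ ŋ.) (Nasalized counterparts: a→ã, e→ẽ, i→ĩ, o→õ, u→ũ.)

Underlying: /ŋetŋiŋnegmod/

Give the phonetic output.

Rule 1: /ŋ/ after /t/ (alveolar) → [n]
Rule 1: /n/ after /ŋ/ (velar) → [ŋ]
Rule 1: /m/ after /g/ (velar) → [ŋ]
After rule 1: ŋetniŋŋegŋod
Rule 2: /e/ after nasal /ŋ/ → [ẽ]
Rule 2: /i/ after nasal /n/ → [ĩ]
Rule 2: /e/ after nasal /ŋ/ → [ẽ]
Rule 2: /o/ after nasal /ŋ/ → [õ]

[ŋẽtnĩŋŋẽgŋõd]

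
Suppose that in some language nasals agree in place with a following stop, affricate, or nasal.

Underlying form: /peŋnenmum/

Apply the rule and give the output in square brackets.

/ŋ/ before /n/ (alveolar) → [n]
/n/ before /m/ (labial) → [m]

[pennemmum]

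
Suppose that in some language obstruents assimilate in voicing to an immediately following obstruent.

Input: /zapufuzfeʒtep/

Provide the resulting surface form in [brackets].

[zapufusfeʃtep]

/z/ before /f/ (voiceless) → [s]
/ʒ/ before /t/ (voiceless) → [ʃ]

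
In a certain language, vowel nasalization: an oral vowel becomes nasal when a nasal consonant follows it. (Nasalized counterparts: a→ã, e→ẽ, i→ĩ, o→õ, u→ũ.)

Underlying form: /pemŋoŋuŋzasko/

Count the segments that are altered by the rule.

3

/e/ before nasal /m/ → [ẽ]
/o/ before nasal /ŋ/ → [õ]
/u/ before nasal /ŋ/ → [ũ]
3 segments change.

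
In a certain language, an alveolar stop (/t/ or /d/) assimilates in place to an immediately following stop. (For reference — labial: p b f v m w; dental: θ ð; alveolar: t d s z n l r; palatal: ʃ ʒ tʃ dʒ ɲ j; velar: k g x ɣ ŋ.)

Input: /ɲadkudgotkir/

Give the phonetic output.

[ɲagkuggokkir]

/d/ before /k/ (velar) → [g]
/d/ before /g/ (velar) → [g]
/t/ before /k/ (velar) → [k]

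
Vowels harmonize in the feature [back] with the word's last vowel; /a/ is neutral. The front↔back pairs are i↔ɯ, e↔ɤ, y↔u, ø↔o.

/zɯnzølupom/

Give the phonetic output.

[zɯnzolupom]

/ø/ harmonizes with /o/ ([+back]) → [o]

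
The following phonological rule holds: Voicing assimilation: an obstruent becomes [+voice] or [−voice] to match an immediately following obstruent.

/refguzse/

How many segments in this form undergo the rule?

2

/f/ before /g/ (voiced) → [v]
/z/ before /s/ (voiceless) → [s]
2 segments change.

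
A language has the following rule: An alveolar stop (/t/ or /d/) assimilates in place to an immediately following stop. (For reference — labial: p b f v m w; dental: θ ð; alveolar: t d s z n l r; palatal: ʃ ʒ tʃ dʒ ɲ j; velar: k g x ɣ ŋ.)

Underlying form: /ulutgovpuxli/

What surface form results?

[ulukgovpuxli]

/t/ before /g/ (velar) → [k]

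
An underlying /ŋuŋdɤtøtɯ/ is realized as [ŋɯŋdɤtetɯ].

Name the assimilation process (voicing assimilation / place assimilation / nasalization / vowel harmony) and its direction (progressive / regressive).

vowel harmony, regressive

/u/→[ɯ] /ø/→[e].
Vowels agree with the last vowel, so the harmony is regressive.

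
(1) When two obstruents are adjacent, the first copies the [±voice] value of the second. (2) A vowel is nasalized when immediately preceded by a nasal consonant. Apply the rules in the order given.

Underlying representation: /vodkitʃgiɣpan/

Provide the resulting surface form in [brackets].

[votkidʒgixpan]

Rule 1: /d/ before /k/ (voiceless) → [t]
Rule 1: /tʃ/ before /g/ (voiced) → [dʒ]
Rule 1: /ɣ/ before /p/ (voiceless) → [x]
After rule 1: votkidʒgixpan
Rule 2: no segment meets the rule's conditions; no change.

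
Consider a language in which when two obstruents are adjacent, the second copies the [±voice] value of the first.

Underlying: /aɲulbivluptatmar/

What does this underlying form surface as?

no segment meets the rule's conditions; no change.

[aɲulbivluptatmar]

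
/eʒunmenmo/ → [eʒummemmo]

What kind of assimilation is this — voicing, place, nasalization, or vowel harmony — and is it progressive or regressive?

place assimilation, regressive

/n/→[m] /n/→[m].
Each target copies a feature from the following segment, so the direction is regressive.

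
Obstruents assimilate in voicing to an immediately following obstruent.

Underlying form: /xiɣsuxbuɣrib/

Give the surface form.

/ɣ/ before /s/ (voiceless) → [x]
/x/ before /b/ (voiced) → [ɣ]

[xixsuɣbuɣrib]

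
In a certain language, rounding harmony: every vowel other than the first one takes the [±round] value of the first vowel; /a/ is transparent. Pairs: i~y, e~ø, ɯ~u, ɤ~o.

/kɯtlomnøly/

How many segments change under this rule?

3

/o/ harmonizes with /ɯ/ ([-round]) → [ɤ]
/ø/ harmonizes with /ɯ/ ([-round]) → [e]
/y/ harmonizes with /ɯ/ ([-round]) → [i]
3 segments change.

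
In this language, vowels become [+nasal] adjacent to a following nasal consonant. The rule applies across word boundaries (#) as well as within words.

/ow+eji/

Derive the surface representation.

no segment meets the rule's conditions; no change.

[ow+eji]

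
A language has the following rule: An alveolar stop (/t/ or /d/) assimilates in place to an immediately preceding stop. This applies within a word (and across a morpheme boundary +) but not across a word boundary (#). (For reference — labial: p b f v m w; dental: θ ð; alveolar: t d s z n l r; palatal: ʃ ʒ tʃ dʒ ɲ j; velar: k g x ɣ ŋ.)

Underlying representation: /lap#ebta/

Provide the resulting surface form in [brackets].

/t/ after /b/ (labial) → [p]

[lap#ebpa]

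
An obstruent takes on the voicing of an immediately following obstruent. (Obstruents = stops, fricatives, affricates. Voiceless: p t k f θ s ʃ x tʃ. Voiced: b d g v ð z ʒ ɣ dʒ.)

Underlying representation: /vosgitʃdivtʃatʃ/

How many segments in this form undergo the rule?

3

/s/ before /g/ (voiced) → [z]
/tʃ/ before /d/ (voiced) → [dʒ]
/v/ before /tʃ/ (voiceless) → [f]
3 segments change.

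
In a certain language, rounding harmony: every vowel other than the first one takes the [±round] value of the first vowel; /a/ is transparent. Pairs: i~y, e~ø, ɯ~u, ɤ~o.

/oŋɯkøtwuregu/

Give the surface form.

[oŋukøtwurøgu]

/ɯ/ harmonizes with /o/ ([+round]) → [u]
/e/ harmonizes with /o/ ([+round]) → [ø]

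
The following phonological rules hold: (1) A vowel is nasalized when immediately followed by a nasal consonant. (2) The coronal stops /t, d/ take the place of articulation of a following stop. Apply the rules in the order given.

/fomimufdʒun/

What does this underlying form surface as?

Rule 1: /o/ before nasal /m/ → [õ]
Rule 1: /i/ before nasal /m/ → [ĩ]
Rule 1: /u/ before nasal /n/ → [ũ]
After rule 1: fõmĩmufdʒũn
Rule 2: no segment meets the rule's conditions; no change.

[fõmĩmufdʒũn]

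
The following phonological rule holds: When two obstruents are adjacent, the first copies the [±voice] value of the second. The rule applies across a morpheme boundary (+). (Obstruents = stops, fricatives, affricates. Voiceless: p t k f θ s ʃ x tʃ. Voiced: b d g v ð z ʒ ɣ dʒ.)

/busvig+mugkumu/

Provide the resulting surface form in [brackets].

[buzvig+mukkumu]

/s/ before /v/ (voiced) → [z]
/g/ before /k/ (voiceless) → [k]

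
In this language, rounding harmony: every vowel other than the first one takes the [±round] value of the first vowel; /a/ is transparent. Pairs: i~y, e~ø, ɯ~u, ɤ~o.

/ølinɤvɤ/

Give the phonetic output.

/i/ harmonizes with /ø/ ([+round]) → [y]
/ɤ/ harmonizes with /ø/ ([+round]) → [o]
/ɤ/ harmonizes with /ø/ ([+round]) → [o]

[ølynovo]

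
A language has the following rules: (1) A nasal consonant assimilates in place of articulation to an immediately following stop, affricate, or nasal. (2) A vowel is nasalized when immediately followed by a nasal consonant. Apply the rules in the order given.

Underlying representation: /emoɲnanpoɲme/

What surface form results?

[ẽmõnnãmpõmme]

Rule 1: /ɲ/ before /n/ (alveolar) → [n]
Rule 1: /n/ before /p/ (labial) → [m]
Rule 1: /ɲ/ before /m/ (labial) → [m]
After rule 1: emonnampomme
Rule 2: /e/ before nasal /m/ → [ẽ]
Rule 2: /o/ before nasal /n/ → [õ]
Rule 2: /a/ before nasal /m/ → [ã]
Rule 2: /o/ before nasal /m/ → [õ]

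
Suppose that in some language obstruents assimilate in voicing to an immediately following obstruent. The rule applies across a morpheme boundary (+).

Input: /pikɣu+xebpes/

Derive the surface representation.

/k/ before /ɣ/ (voiced) → [g]
/b/ before /p/ (voiceless) → [p]

[pigɣu+xeppes]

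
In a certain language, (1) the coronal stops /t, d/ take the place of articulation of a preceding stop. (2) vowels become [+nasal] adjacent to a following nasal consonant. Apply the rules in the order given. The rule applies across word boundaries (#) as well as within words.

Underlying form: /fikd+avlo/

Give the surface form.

Rule 1: /d/ after /k/ (velar) → [g]
After rule 1: fikg+avlo
Rule 2: no segment meets the rule's conditions; no change.

[fikg+avlo]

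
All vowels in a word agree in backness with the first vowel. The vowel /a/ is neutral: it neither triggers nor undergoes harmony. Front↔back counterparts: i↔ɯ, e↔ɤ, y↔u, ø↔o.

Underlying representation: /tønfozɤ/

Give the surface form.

[tønføze]

/o/ harmonizes with /ø/ ([-back]) → [ø]
/ɤ/ harmonizes with /ø/ ([-back]) → [e]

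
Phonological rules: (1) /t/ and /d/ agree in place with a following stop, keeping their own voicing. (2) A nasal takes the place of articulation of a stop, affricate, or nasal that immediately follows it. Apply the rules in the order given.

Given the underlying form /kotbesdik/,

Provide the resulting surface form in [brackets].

Rule 1: /t/ before /b/ (labial) → [p]
After rule 1: kopbesdik
Rule 2: no segment meets the rule's conditions; no change.

[kopbesdik]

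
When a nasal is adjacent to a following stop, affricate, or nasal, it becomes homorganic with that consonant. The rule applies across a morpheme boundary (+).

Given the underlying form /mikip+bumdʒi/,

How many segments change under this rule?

/m/ before /dʒ/ (palatal) → [ɲ]
1 segment changes.

1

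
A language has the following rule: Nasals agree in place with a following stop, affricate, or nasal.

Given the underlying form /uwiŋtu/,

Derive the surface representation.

[uwintu]

/ŋ/ before /t/ (alveolar) → [n]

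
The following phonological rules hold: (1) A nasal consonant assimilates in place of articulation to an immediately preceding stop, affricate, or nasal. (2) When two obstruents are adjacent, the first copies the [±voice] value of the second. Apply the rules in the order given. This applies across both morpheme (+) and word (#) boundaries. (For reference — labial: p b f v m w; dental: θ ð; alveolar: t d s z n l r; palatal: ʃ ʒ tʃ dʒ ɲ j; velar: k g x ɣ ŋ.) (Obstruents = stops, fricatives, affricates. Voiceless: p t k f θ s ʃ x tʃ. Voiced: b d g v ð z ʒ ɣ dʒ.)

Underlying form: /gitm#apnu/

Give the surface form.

Rule 1: /m/ after /t/ (alveolar) → [n]
Rule 1: /n/ after /p/ (labial) → [m]
After rule 1: gitn#apmu
Rule 2: no segment meets the rule's conditions; no change.

[gitn#apmu]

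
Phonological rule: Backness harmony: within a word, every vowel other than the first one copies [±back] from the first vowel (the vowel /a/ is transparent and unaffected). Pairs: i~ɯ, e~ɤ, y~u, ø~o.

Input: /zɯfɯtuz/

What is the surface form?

no segment meets the rule's conditions; no change.

[zɯfɯtuz]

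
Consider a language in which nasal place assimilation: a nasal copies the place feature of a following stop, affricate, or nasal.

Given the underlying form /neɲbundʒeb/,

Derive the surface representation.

/ɲ/ before /b/ (labial) → [m]
/n/ before /dʒ/ (palatal) → [ɲ]

[nembuɲdʒeb]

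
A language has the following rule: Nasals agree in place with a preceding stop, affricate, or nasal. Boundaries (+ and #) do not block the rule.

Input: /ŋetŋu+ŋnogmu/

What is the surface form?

[ŋetnu+ŋŋogŋu]

/ŋ/ after /t/ (alveolar) → [n]
/n/ after /ŋ/ (velar) → [ŋ]
/m/ after /g/ (velar) → [ŋ]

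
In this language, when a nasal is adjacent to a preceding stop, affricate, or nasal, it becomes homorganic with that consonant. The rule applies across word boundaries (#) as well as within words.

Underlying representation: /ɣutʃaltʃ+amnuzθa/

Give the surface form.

[ɣutʃaltʃ+ammuzθa]

/n/ after /m/ (labial) → [m]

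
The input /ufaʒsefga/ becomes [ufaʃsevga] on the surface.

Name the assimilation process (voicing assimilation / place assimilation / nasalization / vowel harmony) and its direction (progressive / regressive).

voicing assimilation, regressive

/ʒ/→[ʃ] /f/→[v].
Each target copies a feature from the following segment, so the direction is regressive.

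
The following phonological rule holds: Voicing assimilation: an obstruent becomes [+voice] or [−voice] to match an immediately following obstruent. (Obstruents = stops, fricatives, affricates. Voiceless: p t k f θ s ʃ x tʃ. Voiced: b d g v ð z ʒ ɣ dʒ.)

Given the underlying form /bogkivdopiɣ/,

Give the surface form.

/g/ before /k/ (voiceless) → [k]

[bokkivdopiɣ]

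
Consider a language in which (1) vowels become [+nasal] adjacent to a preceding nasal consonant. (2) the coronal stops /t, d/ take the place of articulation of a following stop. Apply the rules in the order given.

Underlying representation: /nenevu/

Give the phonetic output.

[nẽnẽvu]

Rule 1: /e/ after nasal /n/ → [ẽ]
Rule 1: /e/ after nasal /n/ → [ẽ]
After rule 1: nẽnẽvu
Rule 2: no segment meets the rule's conditions; no change.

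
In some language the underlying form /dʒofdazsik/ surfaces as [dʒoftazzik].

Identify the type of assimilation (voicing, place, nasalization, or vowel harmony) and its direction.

voicing assimilation, progressive

/d/→[t] /s/→[z].
Each target copies a feature from the preceding segment, so the direction is progressive.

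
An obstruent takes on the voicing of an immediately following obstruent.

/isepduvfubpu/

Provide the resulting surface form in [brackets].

[isebduffuppu]

/p/ before /d/ (voiced) → [b]
/v/ before /f/ (voiceless) → [f]
/b/ before /p/ (voiceless) → [p]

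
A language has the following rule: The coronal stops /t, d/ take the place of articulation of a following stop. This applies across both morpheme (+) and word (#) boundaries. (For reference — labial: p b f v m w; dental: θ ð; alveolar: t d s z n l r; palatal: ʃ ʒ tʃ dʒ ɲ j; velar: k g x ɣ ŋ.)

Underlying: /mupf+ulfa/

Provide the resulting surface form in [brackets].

no segment meets the rule's conditions; no change.

[mupf+ulfa]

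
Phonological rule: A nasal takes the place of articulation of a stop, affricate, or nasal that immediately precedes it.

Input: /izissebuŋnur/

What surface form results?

[izissebuŋŋur]

/n/ after /ŋ/ (velar) → [ŋ]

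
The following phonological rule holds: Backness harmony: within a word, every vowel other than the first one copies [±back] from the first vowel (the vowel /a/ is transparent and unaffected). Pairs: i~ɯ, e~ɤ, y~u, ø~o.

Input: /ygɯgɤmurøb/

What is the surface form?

[ygigemyrøb]

/ɯ/ harmonizes with /y/ ([-back]) → [i]
/ɤ/ harmonizes with /y/ ([-back]) → [e]
/u/ harmonizes with /y/ ([-back]) → [y]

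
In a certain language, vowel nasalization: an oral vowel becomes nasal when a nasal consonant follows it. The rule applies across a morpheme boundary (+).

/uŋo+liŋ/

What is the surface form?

/u/ before nasal /ŋ/ → [ũ]
/i/ before nasal /ŋ/ → [ĩ]

[ũŋo+lĩŋ]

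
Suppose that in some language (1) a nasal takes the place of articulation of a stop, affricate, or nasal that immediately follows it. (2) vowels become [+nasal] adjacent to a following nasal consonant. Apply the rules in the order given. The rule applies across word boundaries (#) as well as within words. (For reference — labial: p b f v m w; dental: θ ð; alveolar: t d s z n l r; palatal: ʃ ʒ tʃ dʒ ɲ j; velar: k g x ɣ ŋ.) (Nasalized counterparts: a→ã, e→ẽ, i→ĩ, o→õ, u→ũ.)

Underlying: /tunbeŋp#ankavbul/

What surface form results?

Rule 1: /n/ before /b/ (labial) → [m]
Rule 1: /ŋ/ before /p/ (labial) → [m]
Rule 1: /n/ before /k/ (velar) → [ŋ]
After rule 1: tumbemp#aŋkavbul
Rule 2: /u/ before nasal /m/ → [ũ]
Rule 2: /e/ before nasal /m/ → [ẽ]
Rule 2: /a/ before nasal /ŋ/ → [ã]

[tũmbẽmp#ãŋkavbul]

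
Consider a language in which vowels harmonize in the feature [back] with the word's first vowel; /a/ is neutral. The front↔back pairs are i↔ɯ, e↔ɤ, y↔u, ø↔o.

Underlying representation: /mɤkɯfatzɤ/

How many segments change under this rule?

No segment meets the rule's conditions.

0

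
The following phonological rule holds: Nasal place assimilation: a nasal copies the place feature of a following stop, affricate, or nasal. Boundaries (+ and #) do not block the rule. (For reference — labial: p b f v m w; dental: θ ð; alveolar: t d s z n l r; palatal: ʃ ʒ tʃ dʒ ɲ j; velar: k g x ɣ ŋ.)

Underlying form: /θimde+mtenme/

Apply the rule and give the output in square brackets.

/m/ before /d/ (alveolar) → [n]
/m/ before /t/ (alveolar) → [n]
/n/ before /m/ (labial) → [m]

[θinde+ntemme]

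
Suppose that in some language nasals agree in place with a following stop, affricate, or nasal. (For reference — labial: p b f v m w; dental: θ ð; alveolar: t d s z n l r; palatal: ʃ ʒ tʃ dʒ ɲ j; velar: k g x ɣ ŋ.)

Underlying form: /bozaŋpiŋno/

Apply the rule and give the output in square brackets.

[bozampinno]

/ŋ/ before /p/ (labial) → [m]
/ŋ/ before /n/ (alveolar) → [n]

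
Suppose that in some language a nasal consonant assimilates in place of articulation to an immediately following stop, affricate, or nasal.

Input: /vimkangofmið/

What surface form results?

/m/ before /k/ (velar) → [ŋ]
/n/ before /g/ (velar) → [ŋ]

[viŋkaŋgofmið]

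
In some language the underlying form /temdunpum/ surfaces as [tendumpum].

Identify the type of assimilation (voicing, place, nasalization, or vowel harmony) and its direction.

place assimilation, regressive

/m/→[n] /n/→[m].
Each target copies a feature from the following segment, so the direction is regressive.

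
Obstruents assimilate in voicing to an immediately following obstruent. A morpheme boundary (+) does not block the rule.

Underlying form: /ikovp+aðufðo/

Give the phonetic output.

/v/ before /p/ (voiceless) → [f]
/f/ before /ð/ (voiced) → [v]

[ikofp+aðuvðo]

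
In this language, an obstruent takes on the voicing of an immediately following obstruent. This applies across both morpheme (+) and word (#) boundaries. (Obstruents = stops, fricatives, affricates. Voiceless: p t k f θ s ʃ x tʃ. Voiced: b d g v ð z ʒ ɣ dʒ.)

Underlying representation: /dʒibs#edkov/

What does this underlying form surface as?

/b/ before /s/ (voiceless) → [p]
/d/ before /k/ (voiceless) → [t]

[dʒips#etkov]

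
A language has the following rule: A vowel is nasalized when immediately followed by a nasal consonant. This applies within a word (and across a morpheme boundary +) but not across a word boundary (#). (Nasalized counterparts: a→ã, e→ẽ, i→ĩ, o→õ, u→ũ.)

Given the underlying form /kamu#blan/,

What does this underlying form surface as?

[kãmu#blãn]

/a/ before nasal /m/ → [ã]
/a/ before nasal /n/ → [ã]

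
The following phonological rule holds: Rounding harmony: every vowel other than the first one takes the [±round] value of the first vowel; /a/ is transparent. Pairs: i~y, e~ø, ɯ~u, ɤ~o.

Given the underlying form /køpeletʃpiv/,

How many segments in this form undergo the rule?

3

/e/ harmonizes with /ø/ ([+round]) → [ø]
/e/ harmonizes with /ø/ ([+round]) → [ø]
/i/ harmonizes with /ø/ ([+round]) → [y]
3 segments change.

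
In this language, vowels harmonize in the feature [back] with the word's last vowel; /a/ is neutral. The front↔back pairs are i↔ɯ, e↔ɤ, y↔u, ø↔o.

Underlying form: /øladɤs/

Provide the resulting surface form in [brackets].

/ø/ harmonizes with /ɤ/ ([+back]) → [o]

[oladɤs]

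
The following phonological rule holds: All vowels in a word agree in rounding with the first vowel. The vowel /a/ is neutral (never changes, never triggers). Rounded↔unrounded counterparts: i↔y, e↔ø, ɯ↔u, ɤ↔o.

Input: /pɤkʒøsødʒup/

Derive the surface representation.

[pɤkʒesedʒɯp]

/ø/ harmonizes with /ɤ/ ([-round]) → [e]
/ø/ harmonizes with /ɤ/ ([-round]) → [e]
/u/ harmonizes with /ɤ/ ([-round]) → [ɯ]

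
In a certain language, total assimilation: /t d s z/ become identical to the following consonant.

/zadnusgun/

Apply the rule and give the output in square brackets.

/d/ before /n/ → [n] (total assimilation)
/s/ before /g/ → [g] (total assimilation)

[zannuggun]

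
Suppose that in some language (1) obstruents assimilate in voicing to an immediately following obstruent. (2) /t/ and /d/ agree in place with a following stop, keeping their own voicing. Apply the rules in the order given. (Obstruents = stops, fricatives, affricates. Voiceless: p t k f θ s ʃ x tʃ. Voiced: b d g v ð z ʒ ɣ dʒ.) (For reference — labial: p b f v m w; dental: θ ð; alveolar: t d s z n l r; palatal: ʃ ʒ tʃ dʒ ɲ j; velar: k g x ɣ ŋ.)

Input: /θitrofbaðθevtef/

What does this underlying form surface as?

[θitrovbaθθeftef]

Rule 1: /f/ before /b/ (voiced) → [v]
Rule 1: /ð/ before /θ/ (voiceless) → [θ]
Rule 1: /v/ before /t/ (voiceless) → [f]
After rule 1: θitrovbaθθeftef
Rule 2: no segment meets the rule's conditions; no change.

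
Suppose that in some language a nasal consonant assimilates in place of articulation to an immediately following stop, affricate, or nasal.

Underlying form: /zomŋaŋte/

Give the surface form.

/m/ before /ŋ/ (velar) → [ŋ]
/ŋ/ before /t/ (alveolar) → [n]

[zoŋŋante]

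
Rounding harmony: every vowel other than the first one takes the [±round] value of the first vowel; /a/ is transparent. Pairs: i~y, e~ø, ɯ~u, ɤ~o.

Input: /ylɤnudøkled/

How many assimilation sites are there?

2

/ɤ/ harmonizes with /y/ ([+round]) → [o]
/e/ harmonizes with /y/ ([+round]) → [ø]
2 segments change.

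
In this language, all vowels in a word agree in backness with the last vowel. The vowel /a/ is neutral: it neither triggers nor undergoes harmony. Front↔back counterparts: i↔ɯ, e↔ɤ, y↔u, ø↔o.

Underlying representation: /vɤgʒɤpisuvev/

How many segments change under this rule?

/ɤ/ harmonizes with /e/ ([-back]) → [e]
/ɤ/ harmonizes with /e/ ([-back]) → [e]
/u/ harmonizes with /e/ ([-back]) → [y]
3 segments change.

3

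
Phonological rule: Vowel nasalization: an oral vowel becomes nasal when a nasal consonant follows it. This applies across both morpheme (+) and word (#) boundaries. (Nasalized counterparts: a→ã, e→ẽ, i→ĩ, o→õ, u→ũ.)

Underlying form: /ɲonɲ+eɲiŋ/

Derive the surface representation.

[ɲõnɲ+ẽɲĩŋ]

/o/ before nasal /n/ → [õ]
/e/ before nasal /ɲ/ → [ẽ]
/i/ before nasal /ŋ/ → [ĩ]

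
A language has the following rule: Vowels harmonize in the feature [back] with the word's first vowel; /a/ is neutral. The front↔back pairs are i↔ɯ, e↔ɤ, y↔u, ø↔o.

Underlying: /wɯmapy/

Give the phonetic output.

/y/ harmonizes with /ɯ/ ([+back]) → [u]

[wɯmapu]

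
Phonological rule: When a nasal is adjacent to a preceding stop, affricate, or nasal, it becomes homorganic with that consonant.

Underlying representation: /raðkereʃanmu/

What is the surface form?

/m/ after /n/ (alveolar) → [n]

[raðkereʃannu]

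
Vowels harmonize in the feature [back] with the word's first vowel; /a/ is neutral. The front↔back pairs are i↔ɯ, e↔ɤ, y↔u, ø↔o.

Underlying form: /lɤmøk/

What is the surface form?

/ø/ harmonizes with /ɤ/ ([+back]) → [o]

[lɤmok]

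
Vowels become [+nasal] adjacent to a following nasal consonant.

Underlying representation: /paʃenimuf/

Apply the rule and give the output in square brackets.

/e/ before nasal /n/ → [ẽ]
/i/ before nasal /m/ → [ĩ]

[paʃẽnĩmuf]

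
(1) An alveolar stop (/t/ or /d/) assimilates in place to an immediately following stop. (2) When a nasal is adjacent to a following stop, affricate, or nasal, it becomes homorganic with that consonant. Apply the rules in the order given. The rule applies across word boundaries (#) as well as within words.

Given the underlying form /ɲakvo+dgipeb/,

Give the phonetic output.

Rule 1: /d/ before /g/ (velar) → [g]
After rule 1: ɲakvo+ggipeb
Rule 2: no segment meets the rule's conditions; no change.

[ɲakvo+ggipeb]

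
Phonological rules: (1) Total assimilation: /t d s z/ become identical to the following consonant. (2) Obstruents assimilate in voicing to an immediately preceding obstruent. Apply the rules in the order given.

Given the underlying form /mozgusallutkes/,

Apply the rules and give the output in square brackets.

[moggusallukkes]

Rule 1: /z/ before /g/ → [g] (total assimilation)
Rule 1: /t/ before /k/ → [k] (total assimilation)
After rule 1: moggusallukkes
Rule 2: no segment meets the rule's conditions; no change.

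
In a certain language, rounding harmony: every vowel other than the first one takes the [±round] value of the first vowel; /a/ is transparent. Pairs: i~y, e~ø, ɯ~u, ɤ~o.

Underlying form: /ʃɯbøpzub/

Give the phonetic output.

[ʃɯbepzɯb]

/ø/ harmonizes with /ɯ/ ([-round]) → [e]
/u/ harmonizes with /ɯ/ ([-round]) → [ɯ]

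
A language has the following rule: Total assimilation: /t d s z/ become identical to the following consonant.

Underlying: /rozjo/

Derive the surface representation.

[rojjo]

/z/ before /j/ → [j] (total assimilation)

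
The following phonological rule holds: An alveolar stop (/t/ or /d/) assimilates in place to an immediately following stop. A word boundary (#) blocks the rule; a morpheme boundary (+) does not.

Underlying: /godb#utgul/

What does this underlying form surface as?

[gobb#ukgul]

/d/ before /b/ (labial) → [b]
/t/ before /g/ (velar) → [k]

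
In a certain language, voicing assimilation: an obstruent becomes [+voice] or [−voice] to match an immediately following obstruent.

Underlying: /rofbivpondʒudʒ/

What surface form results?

[rovbifpondʒudʒ]

/f/ before /b/ (voiced) → [v]
/v/ before /p/ (voiceless) → [f]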